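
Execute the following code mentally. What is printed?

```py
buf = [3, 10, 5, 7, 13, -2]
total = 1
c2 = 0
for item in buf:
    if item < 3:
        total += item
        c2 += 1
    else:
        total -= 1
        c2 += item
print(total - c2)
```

-45

item=3: not <3, total = 1-1 = 0; c2=3
item=10: not <3, total = 0-1 = -1; c2=13
item=5: not <3, total = (-1)-1 = -2; c2=18
item=7: not <3, total = (-2)-1 = -3; c2=25
item=13: not <3, total = (-3)-1 = -4; c2=38
item=-2: <3, total = (-4)+(-2) = -6; c2=39
total-c2 = (-6)-39 = -45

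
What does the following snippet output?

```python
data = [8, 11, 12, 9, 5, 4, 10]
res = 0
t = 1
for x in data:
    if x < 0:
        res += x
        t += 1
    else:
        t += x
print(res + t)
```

x=8: not <0; t=9
x=11: not <0; t=20
x=12: not <0; t=32
x=9: not <0; t=41
x=5: not <0; t=46
x=4: not <0; t=50
x=10: not <0; t=60
res+t = 0+60 = 60

60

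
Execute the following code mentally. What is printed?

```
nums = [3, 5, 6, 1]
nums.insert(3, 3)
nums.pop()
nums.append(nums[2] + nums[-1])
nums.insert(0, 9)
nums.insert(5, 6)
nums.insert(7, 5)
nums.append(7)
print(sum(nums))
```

insert 3 at 3 → [3, 5, 6, 3, 1]
pop() removes 1 → [3, 5, 6, 3]
append nums[2]+nums[-1] = 6+3 = 9 → [3, 5, 6, 3, 9]
insert 9 at 0 → [9, 3, 5, 6, 3, 9]
insert 6 at 5 → [9, 3, 5, 6, 3, 6, 9]
insert 5 at 7 → [9, 3, 5, 6, 3, 6, 9, 5]
append 7 → [9, 3, 5, 6, 3, 6, 9, 5, 7]
sum = 53

53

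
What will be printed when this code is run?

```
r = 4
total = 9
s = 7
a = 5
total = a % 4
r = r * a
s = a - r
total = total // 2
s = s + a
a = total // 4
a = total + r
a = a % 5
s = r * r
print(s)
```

400

total = 5%4 = 1
r = 4*5 = 20
s = 5-20 = -15
total = 1//2 = 0
s = (-15)+5 = -10
a = 0//4 = 0
a = 0+20 = 20
a = 20%5 = 0
s = 20*20 = 400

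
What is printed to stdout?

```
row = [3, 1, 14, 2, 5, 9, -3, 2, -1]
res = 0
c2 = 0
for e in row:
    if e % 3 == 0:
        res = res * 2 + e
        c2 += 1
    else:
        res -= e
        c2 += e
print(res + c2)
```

e=3: %3==0, res = 0*2+3 = 3; c2=1
e=1: not %3==0, res = 3-1 = 2; c2=2
e=14: not %3==0, res = 2-14 = -12; c2=16
e=2: not %3==0, res = (-12)-2 = -14; c2=18
e=5: not %3==0, res = (-14)-5 = -19; c2=23
e=9: %3==0, res = (-19)*2+9 = -29; c2=24
e=-3: %3==0, res = (-29)*2+(-3) = -61; c2=25
e=2: not %3==0, res = (-61)-2 = -63; c2=27
e=-1: not %3==0, res = (-63)-(-1) = -62; c2=26
res+c2 = (-62)+26 = -36

-36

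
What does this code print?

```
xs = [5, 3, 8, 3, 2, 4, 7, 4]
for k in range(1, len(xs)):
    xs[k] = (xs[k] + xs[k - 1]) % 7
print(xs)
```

[5, 1, 2, 5, 0, 4, 4, 1]

k=1: xs[1] = (3+5)%7 = 1 → [5, 1, 8, 3, 2, 4, 7, 4]
k=2: xs[2] = (8+1)%7 = 2 → [5, 1, 2, 3, 2, 4, 7, 4]
k=3: xs[3] = (3+2)%7 = 5 → [5, 1, 2, 5, 2, 4, 7, 4]
k=4: xs[4] = (2+5)%7 = 0 → [5, 1, 2, 5, 0, 4, 7, 4]
k=5: xs[5] = (4+0)%7 = 4 → [5, 1, 2, 5, 0, 4, 7, 4]
k=6: xs[6] = (7+4)%7 = 4 → [5, 1, 2, 5, 0, 4, 4, 4]
k=7: xs[7] = (4+4)%7 = 1 → [5, 1, 2, 5, 0, 4, 4, 1]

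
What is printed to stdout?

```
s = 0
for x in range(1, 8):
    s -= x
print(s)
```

x=1: s = 0-1 = -1
x=2: s = (-1)-2 = -3
x=3: s = (-3)-3 = -6
x=4: s = (-6)-4 = -10
x=5: s = (-10)-5 = -15
x=6: s = (-15)-6 = -21
x=7: s = (-21)-7 = -28

-28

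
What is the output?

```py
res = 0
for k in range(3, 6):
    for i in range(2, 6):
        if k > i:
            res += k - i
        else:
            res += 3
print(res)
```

k=3,i=2: 3>2, res = 0+1 = 1
k=3,i=3: not 3>3, res = 1+3 = 4
k=3,i=4: not 3>4, res = 4+3 = 7
k=3,i=5: not 3>5, res = 7+3 = 10
k=4,i=2: 4>2, res = 10+2 = 12
k=4,i=3: 4>3, res = 12+1 = 13
k=4,i=4: not 4>4, res = 13+3 = 16
k=4,i=5: not 4>5, res = 16+3 = 19
k=5,i=2: 5>2, res = 19+3 = 22
k=5,i=3: 5>3, res = 22+2 = 24
k=5,i=4: 5>4, res = 24+1 = 25
k=5,i=5: not 5>5, res = 25+3 = 28

28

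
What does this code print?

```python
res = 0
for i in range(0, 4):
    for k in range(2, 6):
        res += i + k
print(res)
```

80

i=0,k=2: res = 0+2 = 2
i=0,k=3: res = 2+3 = 5
i=0,k=4: res = 5+4 = 9
i=0,k=5: res = 9+5 = 14
i=1,k=2: res = 14+3 = 17
i=1,k=3: res = 17+4 = 21
i=1,k=4: res = 21+5 = 26
i=1,k=5: res = 26+6 = 32
i=2,k=2: res = 32+4 = 36
i=2,k=3: res = 36+5 = 41
i=2,k=4: res = 41+6 = 47
i=2,k=5: res = 47+7 = 54
i=3,k=2: res = 54+5 = 59
i=3,k=3: res = 59+6 = 65
i=3,k=4: res = 65+7 = 72
i=3,k=5: res = 72+8 = 80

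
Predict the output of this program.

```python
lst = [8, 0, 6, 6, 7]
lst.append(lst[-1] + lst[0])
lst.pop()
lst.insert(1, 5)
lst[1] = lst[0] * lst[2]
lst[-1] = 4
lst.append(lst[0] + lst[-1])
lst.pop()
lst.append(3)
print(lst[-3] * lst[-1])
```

18

append lst[-1]+lst[0] = 7+8 = 15 → [8, 0, 6, 6, 7, 15]
pop() removes 15 → [8, 0, 6, 6, 7]
insert 5 at 1 → [8, 5, 0, 6, 6, 7]
lst[1] = lst[0]*lst[2] = 8*0 = 0 → [8, 0, 0, 6, 6, 7]
lst[-1] = 4 → [8, 0, 0, 6, 6, 4]
append lst[0]+lst[-1] = 8+4 = 12 → [8, 0, 0, 6, 6, 4, 12]
pop() removes 12 → [8, 0, 0, 6, 6, 4]
append 3 → [8, 0, 0, 6, 6, 4, 3]
lst[-3]*lst[-1] = 6*3 = 18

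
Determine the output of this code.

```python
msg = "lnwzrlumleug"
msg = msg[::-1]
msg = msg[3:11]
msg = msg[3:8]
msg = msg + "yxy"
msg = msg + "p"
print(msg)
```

lrzwnyxyp

reverse → 'guelmulrzwnl'
slice [3:11] → 'lmulrzwn'
slice [3:8] → 'lrzwn'
+ 'yxy' → 'lrzwnyxy'
+ 'p' → 'lrzwnyxyp'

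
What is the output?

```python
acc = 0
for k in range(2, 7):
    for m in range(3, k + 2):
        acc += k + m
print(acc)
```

k=2,m=3: acc = 0+5 = 5
k=3,m=3: acc = 5+6 = 11
k=3,m=4: acc = 11+7 = 18
k=4,m=3: acc = 18+7 = 25
k=4,m=4: acc = 25+8 = 33
k=4,m=5: acc = 33+9 = 42
k=5,m=3: acc = 42+8 = 50
k=5,m=4: acc = 50+9 = 59
k=5,m=5: acc = 59+10 = 69
k=5,m=6: acc = 69+11 = 80
k=6,m=3: acc = 80+9 = 89
k=6,m=4: acc = 89+10 = 99
k=6,m=5: acc = 99+11 = 110
k=6,m=6: acc = 110+12 = 122
k=6,m=7: acc = 122+13 = 135

135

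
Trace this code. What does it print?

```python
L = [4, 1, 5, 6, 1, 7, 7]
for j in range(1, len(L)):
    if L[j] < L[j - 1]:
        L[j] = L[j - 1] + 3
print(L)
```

[4, 7, 10, 13, 16, 19, 22]

j=1: 1<4, L[1] = 4+3 = 7 → [4, 7, 5, 6, 1, 7, 7]
j=2: 5<7, L[2] = 7+3 = 10 → [4, 7, 10, 6, 1, 7, 7]
j=3: 6<10, L[3] = 10+3 = 13 → [4, 7, 10, 13, 1, 7, 7]
j=4: 1<13, L[4] = 13+3 = 16 → [4, 7, 10, 13, 16, 7, 7]
j=5: 7<16, L[5] = 16+3 = 19 → [4, 7, 10, 13, 16, 19, 7]
j=6: 7<19, L[6] = 19+3 = 22 → [4, 7, 10, 13, 16, 19, 22]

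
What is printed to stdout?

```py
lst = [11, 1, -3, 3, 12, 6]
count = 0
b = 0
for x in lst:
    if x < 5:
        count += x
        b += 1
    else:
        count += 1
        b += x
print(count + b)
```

36

x=11: not <5, count = 0+1 = 1; b=11
x=1: <5, count = 1+1 = 2; b=12
x=-3: <5, count = 2+(-3) = -1; b=13
x=3: <5, count = (-1)+3 = 2; b=14
x=12: not <5, count = 2+1 = 3; b=26
x=6: not <5, count = 3+1 = 4; b=32
count+b = 4+32 = 36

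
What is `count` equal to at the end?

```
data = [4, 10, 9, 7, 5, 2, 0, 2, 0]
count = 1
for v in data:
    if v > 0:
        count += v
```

40

v=4: >0, count = 1+4 = 5
v=10: >0, count = 5+10 = 15
v=9: >0, count = 15+9 = 24
v=7: >0, count = 24+7 = 31
v=5: >0, count = 31+5 = 36
v=2: >0, count = 36+2 = 38
v=0: not >0
v=2: >0, count = 38+2 = 40
v=0: not >0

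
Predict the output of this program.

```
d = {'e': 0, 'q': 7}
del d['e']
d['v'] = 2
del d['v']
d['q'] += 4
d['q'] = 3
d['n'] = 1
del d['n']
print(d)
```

del 'e' → {'q': 7}
d['v'] = 2 → {'q': 7, 'v': 2}
del 'v' → {'q': 7}
d['q'] = 7+4 = 11 → {'q': 11}
d['q'] = 3 → {'q': 3}
d['n'] = 1 → {'q': 3, 'n': 1}
del 'n' → {'q': 3}

{'q': 3}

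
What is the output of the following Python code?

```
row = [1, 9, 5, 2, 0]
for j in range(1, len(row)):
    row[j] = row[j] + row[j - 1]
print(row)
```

[1, 10, 15, 17, 17]

j=1: row[1] = 9+1 = 10 → [1, 10, 5, 2, 0]
j=2: row[2] = 5+10 = 15 → [1, 10, 15, 2, 0]
j=3: row[3] = 2+15 = 17 → [1, 10, 15, 17, 0]
j=4: row[4] = 0+17 = 17 → [1, 10, 15, 17, 17]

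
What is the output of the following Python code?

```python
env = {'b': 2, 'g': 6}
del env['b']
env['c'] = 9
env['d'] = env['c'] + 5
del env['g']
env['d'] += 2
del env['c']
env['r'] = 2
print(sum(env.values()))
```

del 'b' → {'g': 6}
env['c'] = 9 → {'g': 6, 'c': 9}
env['d'] = env['c']+5 = 14 → {'g': 6, 'c': 9, 'd': 14}
del 'g' → {'c': 9, 'd': 14}
env['d'] = 14+2 = 16 → {'c': 9, 'd': 16}
del 'c' → {'d': 16}
env['r'] = 2 → {'d': 16, 'r': 2}
sum of values = 18

18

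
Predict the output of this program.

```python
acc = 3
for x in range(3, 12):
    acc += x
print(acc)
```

x=3: acc = 3+3 = 6
x=4: acc = 6+4 = 10
x=5: acc = 10+5 = 15
x=6: acc = 15+6 = 21
x=7: acc = 21+7 = 28
x=8: acc = 28+8 = 36
x=9: acc = 36+9 = 45
x=10: acc = 45+10 = 55
x=11: acc = 55+11 = 66

66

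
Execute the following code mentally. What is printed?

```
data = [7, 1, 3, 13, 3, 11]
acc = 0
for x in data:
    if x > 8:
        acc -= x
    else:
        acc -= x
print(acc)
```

x=7: not >8, acc = 0-7 = -7
x=1: not >8, acc = (-7)-1 = -8
x=3: not >8, acc = (-8)-3 = -11
x=13: >8, acc = (-11)-13 = -24
x=3: not >8, acc = (-24)-3 = -27
x=11: >8, acc = (-27)-11 = -38

-38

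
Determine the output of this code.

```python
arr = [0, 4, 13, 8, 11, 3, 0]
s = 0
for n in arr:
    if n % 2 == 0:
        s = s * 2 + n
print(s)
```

n=0: even, s = 0*2+0 = 0
n=4: even, s = 0*2+4 = 4
n=13: not even
n=8: even, s = 4*2+8 = 16
n=11: not even
n=3: not even
n=0: even, s = 16*2+0 = 32

32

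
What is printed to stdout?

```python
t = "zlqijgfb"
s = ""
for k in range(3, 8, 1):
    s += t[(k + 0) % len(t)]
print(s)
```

k=3: add t[3]='i' → 'i'
k=4: add t[4]='j' → 'ij'
k=5: add t[5]='g' → 'ijg'
k=6: add t[6]='f' → 'ijgf'
k=7: add t[7]='b' → 'ijgfb'

ijgfb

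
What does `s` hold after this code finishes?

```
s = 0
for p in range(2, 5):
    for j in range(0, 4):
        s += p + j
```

p=2,j=0: s = 0+2 = 2
p=2,j=1: s = 2+3 = 5
p=2,j=2: s = 5+4 = 9
p=2,j=3: s = 9+5 = 14
p=3,j=0: s = 14+3 = 17
p=3,j=1: s = 17+4 = 21
p=3,j=2: s = 21+5 = 26
p=3,j=3: s = 26+6 = 32
p=4,j=0: s = 32+4 = 36
p=4,j=1: s = 36+5 = 41
p=4,j=2: s = 41+6 = 47
p=4,j=3: s = 47+7 = 54

54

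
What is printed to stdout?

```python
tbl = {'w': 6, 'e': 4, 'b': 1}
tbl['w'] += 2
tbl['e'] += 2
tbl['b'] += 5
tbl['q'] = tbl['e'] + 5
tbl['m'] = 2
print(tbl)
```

tbl['w'] = 6+2 = 8 → {'w': 8, 'e': 4, 'b': 1}
tbl['e'] = 4+2 = 6 → {'w': 8, 'e': 6, 'b': 1}
tbl['b'] = 1+5 = 6 → {'w': 8, 'e': 6, 'b': 6}
tbl['q'] = tbl['e']+5 = 11 → {'w': 8, 'e': 6, 'b': 6, 'q': 11}
tbl['m'] = 2 → {'w': 8, 'e': 6, 'b': 6, 'q': 11, 'm': 2}

{'w': 8, 'e': 6, 'b': 6, 'q': 11, 'm': 2}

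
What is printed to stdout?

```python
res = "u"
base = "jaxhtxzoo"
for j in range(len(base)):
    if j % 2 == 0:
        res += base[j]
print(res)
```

j=0: add 'j' → 'uj'
j=1: skip
j=2: add 'x' → 'ujx'
j=3: skip
j=4: add 't' → 'ujxt'
j=5: skip
j=6: add 'z' → 'ujxtz'
j=7: skip
j=8: add 'o' → 'ujxtzo'

ujxtzo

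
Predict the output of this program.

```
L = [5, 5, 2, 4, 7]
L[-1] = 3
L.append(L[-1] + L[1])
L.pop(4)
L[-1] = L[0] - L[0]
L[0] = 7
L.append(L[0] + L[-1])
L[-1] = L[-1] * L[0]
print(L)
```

[7, 5, 2, 4, 0, 49]

L[-1] = 3 → [5, 5, 2, 4, 3]
append L[-1]+L[1] = 3+5 = 8 → [5, 5, 2, 4, 3, 8]
pop(4) removes 3 → [5, 5, 2, 4, 8]
L[-1] = L[0]-L[0] = 5-5 = 0 → [5, 5, 2, 4, 0]
L[0] = 7 → [7, 5, 2, 4, 0]
append L[0]+L[-1] = 7+0 = 7 → [7, 5, 2, 4, 0, 7]
L[-1] = L[-1]*L[0] = 7*7 = 49 → [7, 5, 2, 4, 0, 49]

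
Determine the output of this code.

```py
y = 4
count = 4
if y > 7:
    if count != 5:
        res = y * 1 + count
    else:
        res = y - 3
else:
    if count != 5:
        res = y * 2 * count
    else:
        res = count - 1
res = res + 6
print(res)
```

y=4, count=4
y > 7 is False; count != 5 is True
→ res = y * 2 * count = 32
res = 32+6 = 38

38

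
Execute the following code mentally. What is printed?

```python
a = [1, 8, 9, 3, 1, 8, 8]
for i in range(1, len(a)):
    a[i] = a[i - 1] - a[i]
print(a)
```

i=1: a[1] = 1-8 = -7 → [1, -7, 9, 3, 1, 8, 8]
i=2: a[2] = (-7)-9 = -16 → [1, -7, -16, 3, 1, 8, 8]
i=3: a[3] = (-16)-3 = -19 → [1, -7, -16, -19, 1, 8, 8]
i=4: a[4] = (-19)-1 = -20 → [1, -7, -16, -19, -20, 8, 8]
i=5: a[5] = (-20)-8 = -28 → [1, -7, -16, -19, -20, -28, 8]
i=6: a[6] = (-28)-8 = -36 → [1, -7, -16, -19, -20, -28, -36]

[1, -7, -16, -19, -20, -28, -36]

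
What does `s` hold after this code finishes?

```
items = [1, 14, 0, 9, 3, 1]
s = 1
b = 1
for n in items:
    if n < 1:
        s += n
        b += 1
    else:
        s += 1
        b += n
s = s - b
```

-24

n=1: not <1, s = 1+1 = 2; b=2
n=14: not <1, s = 2+1 = 3; b=16
n=0: <1, s = 3+0 = 3; b=17
n=9: not <1, s = 3+1 = 4; b=26
n=3: not <1, s = 4+1 = 5; b=29
n=1: not <1, s = 5+1 = 6; b=30
s-b = 6-30 = -24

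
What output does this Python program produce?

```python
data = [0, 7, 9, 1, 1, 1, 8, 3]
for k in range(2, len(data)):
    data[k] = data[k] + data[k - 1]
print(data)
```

[0, 7, 16, 17, 18, 19, 27, 30]

k=2: data[2] = 9+7 = 16 → [0, 7, 16, 1, 1, 1, 8, 3]
k=3: data[3] = 1+16 = 17 → [0, 7, 16, 17, 1, 1, 8, 3]
k=4: data[4] = 1+17 = 18 → [0, 7, 16, 17, 18, 1, 8, 3]
k=5: data[5] = 1+18 = 19 → [0, 7, 16, 17, 18, 19, 8, 3]
k=6: data[6] = 8+19 = 27 → [0, 7, 16, 17, 18, 19, 27, 3]
k=7: data[7] = 3+27 = 30 → [0, 7, 16, 17, 18, 19, 27, 30]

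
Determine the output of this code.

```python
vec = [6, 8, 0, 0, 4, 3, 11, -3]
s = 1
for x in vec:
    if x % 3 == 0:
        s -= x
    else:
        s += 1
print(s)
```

x=6: %3==0, s = 1-6 = -5
x=8: not %3==0, s = (-5)+1 = -4
x=0: %3==0, s = (-4)-0 = -4
x=0: %3==0, s = (-4)-0 = -4
x=4: not %3==0, s = (-4)+1 = -3
x=3: %3==0, s = (-3)-3 = -6
x=11: not %3==0, s = (-6)+1 = -5
x=-3: %3==0, s = (-5)-(-3) = -2

-2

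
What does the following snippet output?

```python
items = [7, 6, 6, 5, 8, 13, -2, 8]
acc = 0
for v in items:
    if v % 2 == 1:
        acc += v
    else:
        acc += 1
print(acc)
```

30

v=7: odd, acc = 0+7 = 7
v=6: not odd, acc = 7+1 = 8
v=6: not odd, acc = 8+1 = 9
v=5: odd, acc = 9+5 = 14
v=8: not odd, acc = 14+1 = 15
v=13: odd, acc = 15+13 = 28
v=-2: not odd, acc = 28+1 = 29
v=8: not odd, acc = 29+1 = 30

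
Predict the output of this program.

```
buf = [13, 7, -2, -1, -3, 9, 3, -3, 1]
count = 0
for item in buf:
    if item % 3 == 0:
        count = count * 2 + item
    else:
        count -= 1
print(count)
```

-50

item=13: not %3==0, count = 0-1 = -1
item=7: not %3==0, count = (-1)-1 = -2
item=-2: not %3==0, count = (-2)-1 = -3
item=-1: not %3==0, count = (-3)-1 = -4
item=-3: %3==0, count = (-4)*2+(-3) = -11
item=9: %3==0, count = (-11)*2+9 = -13
item=3: %3==0, count = (-13)*2+3 = -23
item=-3: %3==0, count = (-23)*2+(-3) = -49
item=1: not %3==0, count = (-49)-1 = -50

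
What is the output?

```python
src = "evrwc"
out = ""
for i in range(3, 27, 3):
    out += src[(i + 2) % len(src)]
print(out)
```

i=3: add src[0]='e' → 'e'
i=6: add src[3]='w' → 'ew'
i=9: add src[1]='v' → 'ewv'
i=12: add src[4]='c' → 'ewvc'
i=15: add src[2]='r' → 'ewvcr'
i=18: add src[0]='e' → 'ewvcre'
i=21: add src[3]='w' → 'ewvcrew'
i=24: add src[1]='v' → 'ewvcrewv'

ewvcrewv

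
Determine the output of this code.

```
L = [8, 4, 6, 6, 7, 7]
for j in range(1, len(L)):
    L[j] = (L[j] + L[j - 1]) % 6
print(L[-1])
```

2

j=1: L[1] = (4+8)%6 = 0 → [8, 0, 6, 6, 7, 7]
j=2: L[2] = (6+0)%6 = 0 → [8, 0, 0, 6, 7, 7]
j=3: L[3] = (6+0)%6 = 0 → [8, 0, 0, 0, 7, 7]
j=4: L[4] = (7+0)%6 = 1 → [8, 0, 0, 0, 1, 7]
j=5: L[5] = (7+1)%6 = 2 → [8, 0, 0, 0, 1, 2]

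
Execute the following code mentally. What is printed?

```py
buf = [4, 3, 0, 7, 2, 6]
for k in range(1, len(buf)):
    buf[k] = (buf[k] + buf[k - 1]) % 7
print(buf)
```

[4, 0, 0, 0, 2, 1]

k=1: buf[1] = (3+4)%7 = 0 → [4, 0, 0, 7, 2, 6]
k=2: buf[2] = (0+0)%7 = 0 → [4, 0, 0, 7, 2, 6]
k=3: buf[3] = (7+0)%7 = 0 → [4, 0, 0, 0, 2, 6]
k=4: buf[4] = (2+0)%7 = 2 → [4, 0, 0, 0, 2, 6]
k=5: buf[5] = (6+2)%7 = 1 → [4, 0, 0, 0, 2, 1]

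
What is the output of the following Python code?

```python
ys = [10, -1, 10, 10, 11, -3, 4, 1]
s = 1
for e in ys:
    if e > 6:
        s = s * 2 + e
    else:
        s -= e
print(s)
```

173

e=10: >6, s = 1*2+10 = 12
e=-1: not >6, s = 12-(-1) = 13
e=10: >6, s = 13*2+10 = 36
e=10: >6, s = 36*2+10 = 82
e=11: >6, s = 82*2+11 = 175
e=-3: not >6, s = 175-(-3) = 178
e=4: not >6, s = 178-4 = 174
e=1: not >6, s = 174-1 = 173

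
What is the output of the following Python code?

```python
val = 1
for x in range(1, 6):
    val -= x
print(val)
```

-14

x=1: val = 1-1 = 0
x=2: val = 0-2 = -2
x=3: val = (-2)-3 = -5
x=4: val = (-5)-4 = -9
x=5: val = (-9)-5 = -14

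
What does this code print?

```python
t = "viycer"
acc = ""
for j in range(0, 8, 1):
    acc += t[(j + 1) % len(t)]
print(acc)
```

iycerviy

j=0: add t[1]='i' → 'i'
j=1: add t[2]='y' → 'iy'
j=2: add t[3]='c' → 'iyc'
j=3: add t[4]='e' → 'iyce'
j=4: add t[5]='r' → 'iycer'
j=5: add t[0]='v' → 'iycerv'
j=6: add t[1]='i' → 'iycervi'
j=7: add t[2]='y' → 'iycerviy'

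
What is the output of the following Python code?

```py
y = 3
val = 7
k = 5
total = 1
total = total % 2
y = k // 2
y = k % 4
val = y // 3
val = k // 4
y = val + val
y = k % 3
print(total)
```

1

total = 1%2 = 1
y = 5//2 = 2
y = 5%4 = 1
val = 1//3 = 0
val = 5//4 = 1
y = 1+1 = 2
y = 5%3 = 2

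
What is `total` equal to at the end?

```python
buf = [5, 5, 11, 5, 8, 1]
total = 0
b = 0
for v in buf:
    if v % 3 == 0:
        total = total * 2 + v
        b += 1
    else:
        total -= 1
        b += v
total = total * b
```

v=5: not %3==0, total = 0-1 = -1; b=5
v=5: not %3==0, total = (-1)-1 = -2; b=10
v=11: not %3==0, total = (-2)-1 = -3; b=21
v=5: not %3==0, total = (-3)-1 = -4; b=26
v=8: not %3==0, total = (-4)-1 = -5; b=34
v=1: not %3==0, total = (-5)-1 = -6; b=35
total*b = (-6)*35 = -210

-210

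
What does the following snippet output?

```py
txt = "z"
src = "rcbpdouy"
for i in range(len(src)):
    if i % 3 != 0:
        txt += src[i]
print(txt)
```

i=0: skip
i=1: add 'c' → 'zc'
i=2: add 'b' → 'zcb'
i=3: skip
i=4: add 'd' → 'zcbd'
i=5: add 'o' → 'zcbdo'
i=6: skip
i=7: add 'y' → 'zcbdoy'

zcbdoy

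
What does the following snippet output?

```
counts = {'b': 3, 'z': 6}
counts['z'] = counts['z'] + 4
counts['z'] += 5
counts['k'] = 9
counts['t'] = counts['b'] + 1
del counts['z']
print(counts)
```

counts['z'] = counts['z']+4 = 10 → {'b': 3, 'z': 10}
counts['z'] = 10+5 = 15 → {'b': 3, 'z': 15}
counts['k'] = 9 → {'b': 3, 'z': 15, 'k': 9}
counts['t'] = counts['b']+1 = 4 → {'b': 3, 'z': 15, 'k': 9, 't': 4}
del 'z' → {'b': 3, 'k': 9, 't': 4}

{'b': 3, 'k': 9, 't': 4}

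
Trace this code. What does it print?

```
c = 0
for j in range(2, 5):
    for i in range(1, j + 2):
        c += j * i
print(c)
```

j=2,i=1: c = 0+2 = 2
j=2,i=2: c = 2+4 = 6
j=2,i=3: c = 6+6 = 12
j=3,i=1: c = 12+3 = 15
j=3,i=2: c = 15+6 = 21
j=3,i=3: c = 21+9 = 30
j=3,i=4: c = 30+12 = 42
j=4,i=1: c = 42+4 = 46
j=4,i=2: c = 46+8 = 54
j=4,i=3: c = 54+12 = 66
j=4,i=4: c = 66+16 = 82
j=4,i=5: c = 82+20 = 102

102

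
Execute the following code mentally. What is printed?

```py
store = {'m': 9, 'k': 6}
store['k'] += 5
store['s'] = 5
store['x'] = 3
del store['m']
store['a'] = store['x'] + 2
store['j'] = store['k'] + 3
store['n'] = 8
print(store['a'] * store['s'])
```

25

store['k'] = 6+5 = 11 → {'m': 9, 'k': 11}
store['s'] = 5 → {'m': 9, 'k': 11, 's': 5}
store['x'] = 3 → {'m': 9, 'k': 11, 's': 5, 'x': 3}
del 'm' → {'k': 11, 's': 5, 'x': 3}
store['a'] = store['x']+2 = 5 → {'k': 11, 's': 5, 'x': 3, 'a': 5}
store['j'] = store['k']+3 = 14 → {'k': 11, 's': 5, 'x': 3, 'a': 5, 'j': 14}
store['n'] = 8 → {'k': 11, 's': 5, 'x': 3, 'a': 5, 'j': 14, 'n': 8}
store['a']*store['s'] = 5*5 = 25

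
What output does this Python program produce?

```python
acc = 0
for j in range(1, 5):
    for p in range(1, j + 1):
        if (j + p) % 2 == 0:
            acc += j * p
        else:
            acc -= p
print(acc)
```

34

j=1,p=1: even sum, acc = 0+1 = 1
j=2,p=1: odd sum, acc = 1-1 = 0
j=2,p=2: even sum, acc = 0+4 = 4
j=3,p=1: even sum, acc = 4+3 = 7
j=3,p=2: odd sum, acc = 7-2 = 5
j=3,p=3: even sum, acc = 5+9 = 14
j=4,p=1: odd sum, acc = 14-1 = 13
j=4,p=2: even sum, acc = 13+8 = 21
j=4,p=3: odd sum, acc = 21-3 = 18
j=4,p=4: even sum, acc = 18+16 = 34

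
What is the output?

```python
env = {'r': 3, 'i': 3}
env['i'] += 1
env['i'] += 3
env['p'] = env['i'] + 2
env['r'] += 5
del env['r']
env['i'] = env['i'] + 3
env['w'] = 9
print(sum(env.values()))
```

env['i'] = 3+1 = 4 → {'r': 3, 'i': 4}
env['i'] = 4+3 = 7 → {'r': 3, 'i': 7}
env['p'] = env['i']+2 = 9 → {'r': 3, 'i': 7, 'p': 9}
env['r'] = 3+5 = 8 → {'r': 8, 'i': 7, 'p': 9}
del 'r' → {'i': 7, 'p': 9}
env['i'] = env['i']+3 = 10 → {'i': 10, 'p': 9}
env['w'] = 9 → {'i': 10, 'p': 9, 'w': 9}
sum of values = 28

28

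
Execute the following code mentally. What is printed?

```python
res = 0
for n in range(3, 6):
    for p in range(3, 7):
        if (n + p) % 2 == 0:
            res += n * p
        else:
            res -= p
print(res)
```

n=3,p=3: even sum, res = 0+9 = 9
n=3,p=4: odd sum, res = 9-4 = 5
n=3,p=5: even sum, res = 5+15 = 20
n=3,p=6: odd sum, res = 20-6 = 14
n=4,p=3: odd sum, res = 14-3 = 11
n=4,p=4: even sum, res = 11+16 = 27
n=4,p=5: odd sum, res = 27-5 = 22
n=4,p=6: even sum, res = 22+24 = 46
n=5,p=3: even sum, res = 46+15 = 61
n=5,p=4: odd sum, res = 61-4 = 57
n=5,p=5: even sum, res = 57+25 = 82
n=5,p=6: odd sum, res = 82-6 = 76

76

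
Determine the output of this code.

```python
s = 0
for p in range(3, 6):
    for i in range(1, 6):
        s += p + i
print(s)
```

105

p=3,i=1: s = 0+4 = 4
p=3,i=2: s = 4+5 = 9
p=3,i=3: s = 9+6 = 15
p=3,i=4: s = 15+7 = 22
p=3,i=5: s = 22+8 = 30
p=4,i=1: s = 30+5 = 35
p=4,i=2: s = 35+6 = 41
p=4,i=3: s = 41+7 = 48
p=4,i=4: s = 48+8 = 56
p=4,i=5: s = 56+9 = 65
p=5,i=1: s = 65+6 = 71
p=5,i=2: s = 71+7 = 78
p=5,i=3: s = 78+8 = 86
p=5,i=4: s = 86+9 = 95
p=5,i=5: s = 95+10 = 105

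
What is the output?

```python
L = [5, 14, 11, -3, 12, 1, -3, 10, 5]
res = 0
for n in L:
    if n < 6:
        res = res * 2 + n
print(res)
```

59

n=5: <6, res = 0*2+5 = 5
n=14: not <6
n=11: not <6
n=-3: <6, res = 5*2+(-3) = 7
n=12: not <6
n=1: <6, res = 7*2+1 = 15
n=-3: <6, res = 15*2+(-3) = 27
n=10: not <6
n=5: <6, res = 27*2+5 = 59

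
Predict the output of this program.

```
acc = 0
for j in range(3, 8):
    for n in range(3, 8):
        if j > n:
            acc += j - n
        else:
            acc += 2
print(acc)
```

50

j=3,n=3: not 3>3, acc = 0+2 = 2
j=3,n=4: not 3>4, acc = 2+2 = 4
j=3,n=5: not 3>5, acc = 4+2 = 6
j=3,n=6: not 3>6, acc = 6+2 = 8
j=3,n=7: not 3>7, acc = 8+2 = 10
j=4,n=3: 4>3, acc = 10+1 = 11
j=4,n=4: not 4>4, acc = 11+2 = 13
j=4,n=5: not 4>5, acc = 13+2 = 15
j=4,n=6: not 4>6, acc = 15+2 = 17
j=4,n=7: not 4>7, acc = 17+2 = 19
j=5,n=3: 5>3, acc = 19+2 = 21
j=5,n=4: 5>4, acc = 21+1 = 22
j=5,n=5: not 5>5, acc = 22+2 = 24
j=5,n=6: not 5>6, acc = 24+2 = 26
j=5,n=7: not 5>7, acc = 26+2 = 28
j=6,n=3: 6>3, acc = 28+3 = 31
j=6,n=4: 6>4, acc = 31+2 = 33
j=6,n=5: 6>5, acc = 33+1 = 34
j=6,n=6: not 6>6, acc = 34+2 = 36
j=6,n=7: not 6>7, acc = 36+2 = 38
j=7,n=3: 7>3, acc = 38+4 = 42
j=7,n=4: 7>4, acc = 42+3 = 45
j=7,n=5: 7>5, acc = 45+2 = 47
j=7,n=6: 7>6, acc = 47+1 = 48
j=7,n=7: not 7>7, acc = 48+2 = 50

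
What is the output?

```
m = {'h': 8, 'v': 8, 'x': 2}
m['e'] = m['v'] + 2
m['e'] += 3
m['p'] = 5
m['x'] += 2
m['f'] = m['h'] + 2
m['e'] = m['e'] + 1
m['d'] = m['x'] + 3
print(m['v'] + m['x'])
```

m['e'] = m['v']+2 = 10 → {'h': 8, 'v': 8, 'x': 2, 'e': 10}
m['e'] = 10+3 = 13 → {'h': 8, 'v': 8, 'x': 2, 'e': 13}
m['p'] = 5 → {'h': 8, 'v': 8, 'x': 2, 'e': 13, 'p': 5}
m['x'] = 2+2 = 4 → {'h': 8, 'v': 8, 'x': 4, 'e': 13, 'p': 5}
m['f'] = m['h']+2 = 10 → {'h': 8, 'v': 8, 'x': 4, 'e': 13, 'p': 5, 'f': 10}
m['e'] = m['e']+1 = 14 → {'h': 8, 'v': 8, 'x': 4, 'e': 14, 'p': 5, 'f': 10}
m['d'] = m['x']+3 = 7 → {'h': 8, 'v': 8, 'x': 4, 'e': 14, 'p': 5, 'f': 10, 'd': 7}
m['v']+m['x'] = 8+4 = 12

12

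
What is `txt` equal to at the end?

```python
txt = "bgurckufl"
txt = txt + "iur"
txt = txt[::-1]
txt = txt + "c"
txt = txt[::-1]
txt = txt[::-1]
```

'ruilfukcrugbc'

+ 'iur' → 'bgurckufliur'
reverse → 'ruilfukcrugb'
+ 'c' → 'ruilfukcrugbc'
reverse → 'cbgurckufliur'
reverse → 'ruilfukcrugbc'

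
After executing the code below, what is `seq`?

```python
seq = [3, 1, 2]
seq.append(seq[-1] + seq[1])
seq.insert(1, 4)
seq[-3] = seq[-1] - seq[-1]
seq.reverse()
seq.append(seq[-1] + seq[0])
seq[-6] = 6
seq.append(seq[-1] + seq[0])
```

append seq[-1]+seq[1] = 2+1 = 3 → [3, 1, 2, 3]
insert 4 at 1 → [3, 4, 1, 2, 3]
seq[-3] = seq[-1]-seq[-1] = 3-3 = 0 → [3, 4, 0, 2, 3]
reverse → [3, 2, 0, 4, 3]
append seq[-1]+seq[0] = 3+3 = 6 → [3, 2, 0, 4, 3, 6]
seq[-6] = 6 → [6, 2, 0, 4, 3, 6]
append seq[-1]+seq[0] = 6+6 = 12 → [6, 2, 0, 4, 3, 6, 12]

[6, 2, 0, 4, 3, 6, 12]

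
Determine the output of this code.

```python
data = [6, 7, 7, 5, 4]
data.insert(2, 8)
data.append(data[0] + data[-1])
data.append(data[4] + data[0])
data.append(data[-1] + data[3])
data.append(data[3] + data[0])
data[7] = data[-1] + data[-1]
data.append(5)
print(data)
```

insert 8 at 2 → [6, 7, 8, 7, 5, 4]
append data[0]+data[-1] = 6+4 = 10 → [6, 7, 8, 7, 5, 4, 10]
append data[4]+data[0] = 5+6 = 11 → [6, 7, 8, 7, 5, 4, 10, 11]
append data[-1]+data[3] = 11+7 = 18 → [6, 7, 8, 7, 5, 4, 10, 11, 18]
append data[3]+data[0] = 7+6 = 13 → [6, 7, 8, 7, 5, 4, 10, 11, 18, 13]
data[7] = data[-1]+data[-1] = 13+13 = 26 → [6, 7, 8, 7, 5, 4, 10, 26, 18, 13]
append 5 → [6, 7, 8, 7, 5, 4, 10, 26, 18, 13, 5]

[6, 7, 8, 7, 5, 4, 10, 26, 18, 13, 5]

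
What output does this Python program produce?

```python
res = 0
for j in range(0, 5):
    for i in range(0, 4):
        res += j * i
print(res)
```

j=0,i=0: res = 0+0 = 0
j=0,i=1: res = 0+0 = 0
j=0,i=2: res = 0+0 = 0
j=0,i=3: res = 0+0 = 0
j=1,i=0: res = 0+0 = 0
j=1,i=1: res = 0+1 = 1
j=1,i=2: res = 1+2 = 3
j=1,i=3: res = 3+3 = 6
j=2,i=0: res = 6+0 = 6
j=2,i=1: res = 6+2 = 8
j=2,i=2: res = 8+4 = 12
j=2,i=3: res = 12+6 = 18
j=3,i=0: res = 18+0 = 18
j=3,i=1: res = 18+3 = 21
j=3,i=2: res = 21+6 = 27
j=3,i=3: res = 27+9 = 36
j=4,i=0: res = 36+0 = 36
j=4,i=1: res = 36+4 = 40
j=4,i=2: res = 40+8 = 48
j=4,i=3: res = 48+12 = 60

60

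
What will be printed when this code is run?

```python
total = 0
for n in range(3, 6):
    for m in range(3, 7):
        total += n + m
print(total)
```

n=3,m=3: total = 0+6 = 6
n=3,m=4: total = 6+7 = 13
n=3,m=5: total = 13+8 = 21
n=3,m=6: total = 21+9 = 30
n=4,m=3: total = 30+7 = 37
n=4,m=4: total = 37+8 = 45
n=4,m=5: total = 45+9 = 54
n=4,m=6: total = 54+10 = 64
n=5,m=3: total = 64+8 = 72
n=5,m=4: total = 72+9 = 81
n=5,m=5: total = 81+10 = 91
n=5,m=6: total = 91+11 = 102

102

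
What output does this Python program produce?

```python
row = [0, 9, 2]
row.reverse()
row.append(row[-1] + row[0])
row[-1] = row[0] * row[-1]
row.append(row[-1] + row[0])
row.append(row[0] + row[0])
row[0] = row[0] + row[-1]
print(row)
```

[6, 9, 0, 4, 6, 4]

reverse → [2, 9, 0]
append row[-1]+row[0] = 0+2 = 2 → [2, 9, 0, 2]
row[-1] = row[0]*row[-1] = 2*2 = 4 → [2, 9, 0, 4]
append row[-1]+row[0] = 4+2 = 6 → [2, 9, 0, 4, 6]
append row[0]+row[0] = 2+2 = 4 → [2, 9, 0, 4, 6, 4]
row[0] = row[0]+row[-1] = 2+4 = 6 → [6, 9, 0, 4, 6, 4]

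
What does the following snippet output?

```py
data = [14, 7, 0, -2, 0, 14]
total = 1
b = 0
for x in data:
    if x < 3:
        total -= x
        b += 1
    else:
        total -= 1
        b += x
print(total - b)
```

-38

x=14: not <3, total = 1-1 = 0; b=14
x=7: not <3, total = 0-1 = -1; b=21
x=0: <3, total = (-1)-0 = -1; b=22
x=-2: <3, total = (-1)-(-2) = 1; b=23
x=0: <3, total = 1-0 = 1; b=24
x=14: not <3, total = 1-1 = 0; b=38
total-b = 0-38 = -38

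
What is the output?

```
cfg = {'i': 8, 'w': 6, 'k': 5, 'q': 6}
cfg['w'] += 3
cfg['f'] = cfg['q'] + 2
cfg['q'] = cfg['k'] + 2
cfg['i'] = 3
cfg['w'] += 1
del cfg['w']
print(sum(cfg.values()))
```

23

cfg['w'] = 6+3 = 9 → {'i': 8, 'w': 9, 'k': 5, 'q': 6}
cfg['f'] = cfg['q']+2 = 8 → {'i': 8, 'w': 9, 'k': 5, 'q': 6, 'f': 8}
cfg['q'] = cfg['k']+2 = 7 → {'i': 8, 'w': 9, 'k': 5, 'q': 7, 'f': 8}
cfg['i'] = 3 → {'i': 3, 'w': 9, 'k': 5, 'q': 7, 'f': 8}
cfg['w'] = 9+1 = 10 → {'i': 3, 'w': 10, 'k': 5, 'q': 7, 'f': 8}
del 'w' → {'i': 3, 'k': 5, 'q': 7, 'f': 8}
sum of values = 23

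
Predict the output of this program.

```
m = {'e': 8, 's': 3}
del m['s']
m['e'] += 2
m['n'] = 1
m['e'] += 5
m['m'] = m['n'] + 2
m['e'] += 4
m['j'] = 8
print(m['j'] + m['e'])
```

27

del 's' → {'e': 8}
m['e'] = 8+2 = 10 → {'e': 10}
m['n'] = 1 → {'e': 10, 'n': 1}
m['e'] = 10+5 = 15 → {'e': 15, 'n': 1}
m['m'] = m['n']+2 = 3 → {'e': 15, 'n': 1, 'm': 3}
m['e'] = 15+4 = 19 → {'e': 19, 'n': 1, 'm': 3}
m['j'] = 8 → {'e': 19, 'n': 1, 'm': 3, 'j': 8}
m['j']+m['e'] = 8+19 = 27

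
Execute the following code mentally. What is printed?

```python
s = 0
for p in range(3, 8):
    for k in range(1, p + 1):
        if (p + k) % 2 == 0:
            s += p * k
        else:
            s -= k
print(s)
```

p=3,k=1: even sum, s = 0+3 = 3
p=3,k=2: odd sum, s = 3-2 = 1
p=3,k=3: even sum, s = 1+9 = 10
p=4,k=1: odd sum, s = 10-1 = 9
p=4,k=2: even sum, s = 9+8 = 17
p=4,k=3: odd sum, s = 17-3 = 14
p=4,k=4: even sum, s = 14+16 = 30
p=5,k=1: even sum, s = 30+5 = 35
p=5,k=2: odd sum, s = 35-2 = 33
p=5,k=3: even sum, s = 33+15 = 48
p=5,k=4: odd sum, s = 48-4 = 44
p=5,k=5: even sum, s = 44+25 = 69
p=6,k=1: odd sum, s = 69-1 = 68
p=6,k=2: even sum, s = 68+12 = 80
p=6,k=3: odd sum, s = 80-3 = 77
p=6,k=4: even sum, s = 77+24 = 101
p=6,k=5: odd sum, s = 101-5 = 96
p=6,k=6: even sum, s = 96+36 = 132
p=7,k=1: even sum, s = 132+7 = 139
p=7,k=2: odd sum, s = 139-2 = 137
p=7,k=3: even sum, s = 137+21 = 158
p=7,k=4: odd sum, s = 158-4 = 154
p=7,k=5: even sum, s = 154+35 = 189
p=7,k=6: odd sum, s = 189-6 = 183
p=7,k=7: even sum, s = 183+49 = 232

232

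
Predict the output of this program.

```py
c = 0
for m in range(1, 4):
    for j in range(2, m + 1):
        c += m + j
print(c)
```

15

m=2,j=2: c = 0+4 = 4
m=3,j=2: c = 4+5 = 9
m=3,j=3: c = 9+6 = 15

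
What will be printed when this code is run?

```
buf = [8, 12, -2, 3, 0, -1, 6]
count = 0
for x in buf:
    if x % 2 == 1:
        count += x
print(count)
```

x=8: not odd
x=12: not odd
x=-2: not odd
x=3: odd, count = 0+3 = 3
x=0: not odd
x=-1: odd, count = 3+(-1) = 2
x=6: not odd

2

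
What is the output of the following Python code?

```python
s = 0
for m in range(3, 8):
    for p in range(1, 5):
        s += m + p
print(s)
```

150

m=3,p=1: s = 0+4 = 4
m=3,p=2: s = 4+5 = 9
m=3,p=3: s = 9+6 = 15
m=3,p=4: s = 15+7 = 22
m=4,p=1: s = 22+5 = 27
m=4,p=2: s = 27+6 = 33
m=4,p=3: s = 33+7 = 40
m=4,p=4: s = 40+8 = 48
m=5,p=1: s = 48+6 = 54
m=5,p=2: s = 54+7 = 61
m=5,p=3: s = 61+8 = 69
m=5,p=4: s = 69+9 = 78
m=6,p=1: s = 78+7 = 85
m=6,p=2: s = 85+8 = 93
m=6,p=3: s = 93+9 = 102
m=6,p=4: s = 102+10 = 112
m=7,p=1: s = 112+8 = 120
m=7,p=2: s = 120+9 = 129
m=7,p=3: s = 129+10 = 139
m=7,p=4: s = 139+11 = 150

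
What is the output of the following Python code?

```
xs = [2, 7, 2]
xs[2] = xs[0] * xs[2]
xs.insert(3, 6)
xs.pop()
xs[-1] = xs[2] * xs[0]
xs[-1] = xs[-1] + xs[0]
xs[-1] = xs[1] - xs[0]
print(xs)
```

[2, 7, 5]

xs[2] = xs[0]*xs[2] = 2*2 = 4 → [2, 7, 4]
insert 6 at 3 → [2, 7, 4, 6]
pop() removes 6 → [2, 7, 4]
xs[-1] = xs[2]*xs[0] = 4*2 = 8 → [2, 7, 8]
xs[-1] = xs[-1]+xs[0] = 8+2 = 10 → [2, 7, 10]
xs[-1] = xs[1]-xs[0] = 7-2 = 5 → [2, 7, 5]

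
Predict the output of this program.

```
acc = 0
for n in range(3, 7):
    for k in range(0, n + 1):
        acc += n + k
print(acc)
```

n=3,k=0: acc = 0+3 = 3
n=3,k=1: acc = 3+4 = 7
n=3,k=2: acc = 7+5 = 12
n=3,k=3: acc = 12+6 = 18
n=4,k=0: acc = 18+4 = 22
n=4,k=1: acc = 22+5 = 27
n=4,k=2: acc = 27+6 = 33
n=4,k=3: acc = 33+7 = 40
n=4,k=4: acc = 40+8 = 48
n=5,k=0: acc = 48+5 = 53
n=5,k=1: acc = 53+6 = 59
n=5,k=2: acc = 59+7 = 66
n=5,k=3: acc = 66+8 = 74
n=5,k=4: acc = 74+9 = 83
n=5,k=5: acc = 83+10 = 93
n=6,k=0: acc = 93+6 = 99
n=6,k=1: acc = 99+7 = 106
n=6,k=2: acc = 106+8 = 114
n=6,k=3: acc = 114+9 = 123
n=6,k=4: acc = 123+10 = 133
n=6,k=5: acc = 133+11 = 144
n=6,k=6: acc = 144+12 = 156

156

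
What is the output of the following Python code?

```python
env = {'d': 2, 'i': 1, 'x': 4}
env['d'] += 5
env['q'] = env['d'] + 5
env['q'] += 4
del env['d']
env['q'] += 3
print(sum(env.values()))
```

24

env['d'] = 2+5 = 7 → {'d': 7, 'i': 1, 'x': 4}
env['q'] = env['d']+5 = 12 → {'d': 7, 'i': 1, 'x': 4, 'q': 12}
env['q'] = 12+4 = 16 → {'d': 7, 'i': 1, 'x': 4, 'q': 16}
del 'd' → {'i': 1, 'x': 4, 'q': 16}
env['q'] = 16+3 = 19 → {'i': 1, 'x': 4, 'q': 19}
sum of values = 24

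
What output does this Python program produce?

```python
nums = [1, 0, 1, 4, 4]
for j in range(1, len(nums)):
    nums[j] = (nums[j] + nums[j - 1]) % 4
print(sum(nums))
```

8

j=1: nums[1] = (0+1)%4 = 1 → [1, 1, 1, 4, 4]
j=2: nums[2] = (1+1)%4 = 2 → [1, 1, 2, 4, 4]
j=3: nums[3] = (4+2)%4 = 2 → [1, 1, 2, 2, 4]
j=4: nums[4] = (4+2)%4 = 2 → [1, 1, 2, 2, 2]
sum = 8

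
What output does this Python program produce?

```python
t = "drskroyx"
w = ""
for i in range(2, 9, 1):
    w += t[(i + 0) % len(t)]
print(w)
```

i=2: add t[2]='s' → 's'
i=3: add t[3]='k' → 'sk'
i=4: add t[4]='r' → 'skr'
i=5: add t[5]='o' → 'skro'
i=6: add t[6]='y' → 'skroy'
i=7: add t[7]='x' → 'skroyx'
i=8: add t[0]='d' → 'skroyxd'

skroyxd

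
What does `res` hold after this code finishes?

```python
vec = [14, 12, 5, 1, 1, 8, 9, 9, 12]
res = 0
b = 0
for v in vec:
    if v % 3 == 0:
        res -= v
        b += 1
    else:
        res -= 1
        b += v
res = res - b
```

-80

v=14: not %3==0, res = 0-1 = -1; b=14
v=12: %3==0, res = (-1)-12 = -13; b=15
v=5: not %3==0, res = (-13)-1 = -14; b=20
v=1: not %3==0, res = (-14)-1 = -15; b=21
v=1: not %3==0, res = (-15)-1 = -16; b=22
v=8: not %3==0, res = (-16)-1 = -17; b=30
v=9: %3==0, res = (-17)-9 = -26; b=31
v=9: %3==0, res = (-26)-9 = -35; b=32
v=12: %3==0, res = (-35)-12 = -47; b=33
res-b = (-47)-33 = -80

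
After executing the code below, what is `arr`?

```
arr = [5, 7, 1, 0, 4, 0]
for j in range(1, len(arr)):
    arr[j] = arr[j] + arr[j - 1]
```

[5, 12, 13, 13, 17, 17]

j=1: arr[1] = 7+5 = 12 → [5, 12, 1, 0, 4, 0]
j=2: arr[2] = 1+12 = 13 → [5, 12, 13, 0, 4, 0]
j=3: arr[3] = 0+13 = 13 → [5, 12, 13, 13, 4, 0]
j=4: arr[4] = 4+13 = 17 → [5, 12, 13, 13, 17, 0]
j=5: arr[5] = 0+17 = 17 → [5, 12, 13, 13, 17, 17]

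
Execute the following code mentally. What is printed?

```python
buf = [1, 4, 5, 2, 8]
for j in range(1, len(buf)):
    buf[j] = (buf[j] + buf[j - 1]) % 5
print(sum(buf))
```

3

j=1: buf[1] = (4+1)%5 = 0 → [1, 0, 5, 2, 8]
j=2: buf[2] = (5+0)%5 = 0 → [1, 0, 0, 2, 8]
j=3: buf[3] = (2+0)%5 = 2 → [1, 0, 0, 2, 8]
j=4: buf[4] = (8+2)%5 = 0 → [1, 0, 0, 2, 0]
sum = 3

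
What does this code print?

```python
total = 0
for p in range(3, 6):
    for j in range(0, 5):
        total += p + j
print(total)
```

90

p=3,j=0: total = 0+3 = 3
p=3,j=1: total = 3+4 = 7
p=3,j=2: total = 7+5 = 12
p=3,j=3: total = 12+6 = 18
p=3,j=4: total = 18+7 = 25
p=4,j=0: total = 25+4 = 29
p=4,j=1: total = 29+5 = 34
p=4,j=2: total = 34+6 = 40
p=4,j=3: total = 40+7 = 47
p=4,j=4: total = 47+8 = 55
p=5,j=0: total = 55+5 = 60
p=5,j=1: total = 60+6 = 66
p=5,j=2: total = 66+7 = 73
p=5,j=3: total = 73+8 = 81
p=5,j=4: total = 81+9 = 90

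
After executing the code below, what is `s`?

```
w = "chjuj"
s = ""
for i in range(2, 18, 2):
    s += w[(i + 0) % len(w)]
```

i=2: add w[2]='j' → 'j'
i=4: add w[4]='j' → 'jj'
i=6: add w[1]='h' → 'jjh'
i=8: add w[3]='u' → 'jjhu'
i=10: add w[0]='c' → 'jjhuc'
i=12: add w[2]='j' → 'jjhucj'
i=14: add w[4]='j' → 'jjhucjj'
i=16: add w[1]='h' → 'jjhucjjh'

'jjhucjjh'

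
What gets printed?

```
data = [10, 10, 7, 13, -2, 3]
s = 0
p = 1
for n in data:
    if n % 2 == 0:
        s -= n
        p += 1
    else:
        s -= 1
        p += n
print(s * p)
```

-567

n=10: even, s = 0-10 = -10; p=2
n=10: even, s = (-10)-10 = -20; p=3
n=7: not even, s = (-20)-1 = -21; p=10
n=13: not even, s = (-21)-1 = -22; p=23
n=-2: even, s = (-22)-(-2) = -20; p=24
n=3: not even, s = (-20)-1 = -21; p=27
s*p = (-21)*27 = -567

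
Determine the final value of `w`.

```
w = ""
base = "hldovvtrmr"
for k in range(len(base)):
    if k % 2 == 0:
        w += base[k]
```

'hdvtm'

k=0: add 'h' → 'h'
k=1: skip
k=2: add 'd' → 'hd'
k=3: skip
k=4: add 'v' → 'hdv'
k=5: skip
k=6: add 't' → 'hdvt'
k=7: skip
k=8: add 'm' → 'hdvtm'
k=9: skip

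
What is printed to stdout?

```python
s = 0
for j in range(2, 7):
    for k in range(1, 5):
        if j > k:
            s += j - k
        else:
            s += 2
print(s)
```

46

j=2,k=1: 2>1, s = 0+1 = 1
j=2,k=2: not 2>2, s = 1+2 = 3
j=2,k=3: not 2>3, s = 3+2 = 5
j=2,k=4: not 2>4, s = 5+2 = 7
j=3,k=1: 3>1, s = 7+2 = 9
j=3,k=2: 3>2, s = 9+1 = 10
j=3,k=3: not 3>3, s = 10+2 = 12
j=3,k=4: not 3>4, s = 12+2 = 14
j=4,k=1: 4>1, s = 14+3 = 17
j=4,k=2: 4>2, s = 17+2 = 19
j=4,k=3: 4>3, s = 19+1 = 20
j=4,k=4: not 4>4, s = 20+2 = 22
j=5,k=1: 5>1, s = 22+4 = 26
j=5,k=2: 5>2, s = 26+3 = 29
j=5,k=3: 5>3, s = 29+2 = 31
j=5,k=4: 5>4, s = 31+1 = 32
j=6,k=1: 6>1, s = 32+5 = 37
j=6,k=2: 6>2, s = 37+4 = 41
j=6,k=3: 6>3, s = 41+3 = 44
j=6,k=4: 6>4, s = 44+2 = 46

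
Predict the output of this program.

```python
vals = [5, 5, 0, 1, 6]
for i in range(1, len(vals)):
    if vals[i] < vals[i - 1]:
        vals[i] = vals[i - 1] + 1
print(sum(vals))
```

i=1: 5>=5, unchanged → [5, 5, 0, 1, 6]
i=2: 0<5, vals[2] = 5+1 = 6 → [5, 5, 6, 1, 6]
i=3: 1<6, vals[3] = 6+1 = 7 → [5, 5, 6, 7, 6]
i=4: 6<7, vals[4] = 7+1 = 8 → [5, 5, 6, 7, 8]
sum = 31

31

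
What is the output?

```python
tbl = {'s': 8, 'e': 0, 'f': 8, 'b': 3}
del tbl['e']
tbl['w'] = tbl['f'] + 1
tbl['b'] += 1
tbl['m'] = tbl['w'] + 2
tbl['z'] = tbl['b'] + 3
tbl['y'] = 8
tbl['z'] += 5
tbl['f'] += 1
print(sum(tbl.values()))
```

del 'e' → {'s': 8, 'f': 8, 'b': 3}
tbl['w'] = tbl['f']+1 = 9 → {'s': 8, 'f': 8, 'b': 3, 'w': 9}
tbl['b'] = 3+1 = 4 → {'s': 8, 'f': 8, 'b': 4, 'w': 9}
tbl['m'] = tbl['w']+2 = 11 → {'s': 8, 'f': 8, 'b': 4, 'w': 9, 'm': 11}
tbl['z'] = tbl['b']+3 = 7 → {'s': 8, 'f': 8, 'b': 4, 'w': 9, 'm': 11, 'z': 7}
tbl['y'] = 8 → {'s': 8, 'f': 8, 'b': 4, 'w': 9, 'm': 11, 'z': 7, 'y': 8}
tbl['z'] = 7+5 = 12 → {'s': 8, 'f': 8, 'b': 4, 'w': 9, 'm': 11, 'z': 12, 'y': 8}
tbl['f'] = 8+1 = 9 → {'s': 8, 'f': 9, 'b': 4, 'w': 9, 'm': 11, 'z': 12, 'y': 8}
sum of values = 61

61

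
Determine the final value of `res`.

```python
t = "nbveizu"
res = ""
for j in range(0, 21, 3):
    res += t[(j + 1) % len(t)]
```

'bineuvz'

j=0: add t[1]='b' → 'b'
j=3: add t[4]='i' → 'bi'
j=6: add t[0]='n' → 'bin'
j=9: add t[3]='e' → 'bine'
j=12: add t[6]='u' → 'bineu'
j=15: add t[2]='v' → 'bineuv'
j=18: add t[5]='z' → 'bineuvz'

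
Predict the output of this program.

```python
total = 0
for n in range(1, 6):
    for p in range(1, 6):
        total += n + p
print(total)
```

n=1,p=1: total = 0+2 = 2
n=1,p=2: total = 2+3 = 5
n=1,p=3: total = 5+4 = 9
n=1,p=4: total = 9+5 = 14
n=1,p=5: total = 14+6 = 20
n=2,p=1: total = 20+3 = 23
n=2,p=2: total = 23+4 = 27
n=2,p=3: total = 27+5 = 32
n=2,p=4: total = 32+6 = 38
n=2,p=5: total = 38+7 = 45
n=3,p=1: total = 45+4 = 49
n=3,p=2: total = 49+5 = 54
n=3,p=3: total = 54+6 = 60
n=3,p=4: total = 60+7 = 67
n=3,p=5: total = 67+8 = 75
n=4,p=1: total = 75+5 = 80
n=4,p=2: total = 80+6 = 86
n=4,p=3: total = 86+7 = 93
n=4,p=4: total = 93+8 = 101
n=4,p=5: total = 101+9 = 110
n=5,p=1: total = 110+6 = 116
n=5,p=2: total = 116+7 = 123
n=5,p=3: total = 123+8 = 131
n=5,p=4: total = 131+9 = 140
n=5,p=5: total = 140+10 = 150

150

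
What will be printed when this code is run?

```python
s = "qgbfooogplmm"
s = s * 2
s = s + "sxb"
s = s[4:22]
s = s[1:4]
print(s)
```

repeat ×2 → 'qgbfooogplmmqgbfooogplmm'
+ 'sxb' → 'qgbfooogplmmqgbfooogplmmsxb'
slice [4:22] → 'ooogplmmqgbfooogpl'
slice [1:4] → 'oog'

oog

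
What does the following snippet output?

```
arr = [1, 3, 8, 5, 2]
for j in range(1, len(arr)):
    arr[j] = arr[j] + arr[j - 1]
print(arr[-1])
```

19

j=1: arr[1] = 3+1 = 4 → [1, 4, 8, 5, 2]
j=2: arr[2] = 8+4 = 12 → [1, 4, 12, 5, 2]
j=3: arr[3] = 5+12 = 17 → [1, 4, 12, 17, 2]
j=4: arr[4] = 2+17 = 19 → [1, 4, 12, 17, 19]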